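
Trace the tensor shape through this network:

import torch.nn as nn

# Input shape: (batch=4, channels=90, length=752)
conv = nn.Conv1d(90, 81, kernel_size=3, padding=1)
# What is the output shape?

Input shape: (4, 90, 752)
Output shape: (4, 81, 752)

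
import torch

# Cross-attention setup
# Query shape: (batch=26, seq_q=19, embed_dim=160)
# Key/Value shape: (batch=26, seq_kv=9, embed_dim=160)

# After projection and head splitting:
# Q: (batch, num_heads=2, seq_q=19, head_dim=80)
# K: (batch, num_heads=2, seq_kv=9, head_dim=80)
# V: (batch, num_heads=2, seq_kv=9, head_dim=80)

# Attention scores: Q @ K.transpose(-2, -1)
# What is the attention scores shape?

Input shape: (26, 19, 160)
Output shape: (26, 2, 19, 9)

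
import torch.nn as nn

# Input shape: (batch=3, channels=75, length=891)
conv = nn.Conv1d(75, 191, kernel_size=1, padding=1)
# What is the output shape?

Input shape: (3, 75, 891)
Output shape: (3, 191, 893)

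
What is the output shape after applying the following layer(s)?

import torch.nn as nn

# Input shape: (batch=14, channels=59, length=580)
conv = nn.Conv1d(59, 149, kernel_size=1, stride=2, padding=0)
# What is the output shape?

Input shape: (14, 59, 580)
Output shape: (14, 149, 290)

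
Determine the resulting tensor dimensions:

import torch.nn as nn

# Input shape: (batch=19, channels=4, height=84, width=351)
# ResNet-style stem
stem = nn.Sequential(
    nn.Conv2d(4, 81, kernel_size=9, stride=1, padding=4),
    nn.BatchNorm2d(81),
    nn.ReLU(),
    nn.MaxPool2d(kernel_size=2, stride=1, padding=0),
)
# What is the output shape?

Input shape: (19, 4, 84, 351)
  -> after Conv2d 9x9 stride=1: (19, 81, 84, 351)
Output shape: (19, 81, 83, 350)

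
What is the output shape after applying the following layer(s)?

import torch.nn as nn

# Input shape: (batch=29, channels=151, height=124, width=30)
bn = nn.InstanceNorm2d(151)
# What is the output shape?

Input shape: (29, 151, 124, 30)
Output shape: (29, 151, 124, 30)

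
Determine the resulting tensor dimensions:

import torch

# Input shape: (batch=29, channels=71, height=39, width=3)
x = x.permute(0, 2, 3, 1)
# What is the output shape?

Input shape: (29, 71, 39, 3)
Output shape: (29, 39, 3, 71)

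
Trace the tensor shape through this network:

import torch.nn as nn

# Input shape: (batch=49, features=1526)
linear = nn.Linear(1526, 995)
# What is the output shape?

Input shape: (49, 1526)
Output shape: (49, 995)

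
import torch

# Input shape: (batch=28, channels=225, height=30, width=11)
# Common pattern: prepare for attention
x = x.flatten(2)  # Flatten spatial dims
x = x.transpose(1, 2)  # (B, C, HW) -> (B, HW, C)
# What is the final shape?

Input shape: (28, 225, 30, 11)
  -> after flatten(2): (28, 225, 330)
Output shape: (28, 330, 225)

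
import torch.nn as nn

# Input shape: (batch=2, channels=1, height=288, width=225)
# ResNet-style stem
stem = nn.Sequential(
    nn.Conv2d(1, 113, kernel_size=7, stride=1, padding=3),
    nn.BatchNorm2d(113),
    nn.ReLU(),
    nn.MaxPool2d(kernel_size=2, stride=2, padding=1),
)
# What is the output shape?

Input shape: (2, 1, 288, 225)
  -> after Conv2d 7x7 stride=1: (2, 113, 288, 225)
Output shape: (2, 113, 145, 113)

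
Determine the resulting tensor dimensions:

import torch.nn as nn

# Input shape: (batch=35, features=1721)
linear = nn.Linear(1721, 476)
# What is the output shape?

Input shape: (35, 1721)
Output shape: (35, 476)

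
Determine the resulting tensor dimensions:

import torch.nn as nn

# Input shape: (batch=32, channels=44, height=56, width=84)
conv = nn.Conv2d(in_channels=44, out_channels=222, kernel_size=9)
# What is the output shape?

Input shape: (32, 44, 56, 84)
Output shape: (32, 222, 48, 76)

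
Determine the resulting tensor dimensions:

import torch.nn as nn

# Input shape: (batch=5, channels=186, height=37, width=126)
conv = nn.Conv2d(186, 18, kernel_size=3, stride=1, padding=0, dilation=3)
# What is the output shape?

Input shape: (5, 186, 37, 126)
Output shape: (5, 18, 31, 120)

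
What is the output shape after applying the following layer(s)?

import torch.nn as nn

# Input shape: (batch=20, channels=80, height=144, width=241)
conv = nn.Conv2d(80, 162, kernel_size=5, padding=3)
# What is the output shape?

Input shape: (20, 80, 144, 241)
Output shape: (20, 162, 146, 243)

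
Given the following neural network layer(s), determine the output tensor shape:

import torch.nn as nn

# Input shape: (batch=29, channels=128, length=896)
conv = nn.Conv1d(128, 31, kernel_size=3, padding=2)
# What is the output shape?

Input shape: (29, 128, 896)
Output shape: (29, 31, 898)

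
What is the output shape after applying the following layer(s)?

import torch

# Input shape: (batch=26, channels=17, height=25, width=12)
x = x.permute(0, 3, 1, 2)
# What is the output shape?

Input shape: (26, 17, 25, 12)
Output shape: (26, 12, 17, 25)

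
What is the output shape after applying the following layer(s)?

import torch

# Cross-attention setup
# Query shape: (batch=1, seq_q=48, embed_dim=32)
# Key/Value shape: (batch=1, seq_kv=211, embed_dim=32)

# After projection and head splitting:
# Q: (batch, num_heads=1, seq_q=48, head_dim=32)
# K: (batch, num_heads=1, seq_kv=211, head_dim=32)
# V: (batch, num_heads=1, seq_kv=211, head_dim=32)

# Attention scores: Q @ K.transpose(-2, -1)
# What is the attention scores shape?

Input shape: (1, 48, 32)
Output shape: (1, 1, 48, 211)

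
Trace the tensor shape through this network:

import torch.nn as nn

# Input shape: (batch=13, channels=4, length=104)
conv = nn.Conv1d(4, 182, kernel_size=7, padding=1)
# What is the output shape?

Input shape: (13, 4, 104)
Output shape: (13, 182, 100)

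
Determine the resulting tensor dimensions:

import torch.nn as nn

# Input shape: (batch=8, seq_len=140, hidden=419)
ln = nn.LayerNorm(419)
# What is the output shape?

Input shape: (8, 140, 419)
Output shape: (8, 140, 419)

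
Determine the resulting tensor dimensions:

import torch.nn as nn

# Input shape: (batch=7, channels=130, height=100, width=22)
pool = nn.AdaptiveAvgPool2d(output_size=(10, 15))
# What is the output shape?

Input shape: (7, 130, 100, 22)
Output shape: (7, 130, 10, 15)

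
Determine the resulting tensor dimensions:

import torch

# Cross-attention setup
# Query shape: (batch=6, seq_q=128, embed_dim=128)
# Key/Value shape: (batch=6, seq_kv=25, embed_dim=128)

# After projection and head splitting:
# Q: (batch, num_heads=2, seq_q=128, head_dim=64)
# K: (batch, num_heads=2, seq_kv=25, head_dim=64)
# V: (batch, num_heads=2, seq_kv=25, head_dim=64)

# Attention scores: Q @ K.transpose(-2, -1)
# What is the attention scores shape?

Input shape: (6, 128, 128)
Output shape: (6, 2, 128, 25)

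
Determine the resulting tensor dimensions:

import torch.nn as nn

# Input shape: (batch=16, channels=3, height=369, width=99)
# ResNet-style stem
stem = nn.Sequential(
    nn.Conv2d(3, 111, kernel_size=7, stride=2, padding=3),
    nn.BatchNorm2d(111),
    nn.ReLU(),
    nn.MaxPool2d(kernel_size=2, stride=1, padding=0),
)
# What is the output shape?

Input shape: (16, 3, 369, 99)
  -> after Conv2d 7x7 stride=2: (16, 111, 185, 50)
Output shape: (16, 111, 184, 49)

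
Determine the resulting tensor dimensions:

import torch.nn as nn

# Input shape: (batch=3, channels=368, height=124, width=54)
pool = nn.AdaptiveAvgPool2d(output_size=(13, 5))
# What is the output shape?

Input shape: (3, 368, 124, 54)
Output shape: (3, 368, 13, 5)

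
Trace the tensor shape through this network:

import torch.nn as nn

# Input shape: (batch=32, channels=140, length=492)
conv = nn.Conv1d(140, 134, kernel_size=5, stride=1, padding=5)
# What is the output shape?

Input shape: (32, 140, 492)
Output shape: (32, 134, 498)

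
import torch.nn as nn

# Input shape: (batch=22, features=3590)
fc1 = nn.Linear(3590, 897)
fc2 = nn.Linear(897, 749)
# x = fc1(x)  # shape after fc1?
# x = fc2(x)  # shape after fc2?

Input shape: (22, 3590)
  -> after fc1: (22, 897)
Output shape: (22, 749)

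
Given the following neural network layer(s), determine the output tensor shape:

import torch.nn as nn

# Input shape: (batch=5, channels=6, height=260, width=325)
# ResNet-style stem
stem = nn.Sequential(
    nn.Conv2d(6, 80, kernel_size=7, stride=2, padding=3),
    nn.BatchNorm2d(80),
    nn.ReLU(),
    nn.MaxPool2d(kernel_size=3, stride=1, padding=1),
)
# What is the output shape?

Input shape: (5, 6, 260, 325)
  -> after Conv2d 7x7 stride=2: (5, 80, 130, 163)
Output shape: (5, 80, 130, 163)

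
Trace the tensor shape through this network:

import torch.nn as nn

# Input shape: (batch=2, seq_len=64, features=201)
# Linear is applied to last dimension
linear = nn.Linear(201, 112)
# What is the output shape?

Input shape: (2, 64, 201)
Output shape: (2, 64, 112)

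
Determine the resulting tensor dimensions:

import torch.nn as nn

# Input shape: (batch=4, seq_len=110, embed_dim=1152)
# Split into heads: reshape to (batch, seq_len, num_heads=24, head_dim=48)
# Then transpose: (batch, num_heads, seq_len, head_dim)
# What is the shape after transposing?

Input shape: (4, 110, 1152)
  -> after reshape: (4, 110, 24, 48)
Output shape: (4, 24, 110, 48)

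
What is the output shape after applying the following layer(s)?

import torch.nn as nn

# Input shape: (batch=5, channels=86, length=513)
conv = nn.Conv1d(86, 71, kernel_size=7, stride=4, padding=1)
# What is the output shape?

Input shape: (5, 86, 513)
Output shape: (5, 71, 128)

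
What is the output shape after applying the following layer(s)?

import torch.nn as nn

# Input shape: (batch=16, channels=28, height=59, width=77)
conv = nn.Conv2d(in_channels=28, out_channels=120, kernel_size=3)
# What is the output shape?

Input shape: (16, 28, 59, 77)
Output shape: (16, 120, 57, 75)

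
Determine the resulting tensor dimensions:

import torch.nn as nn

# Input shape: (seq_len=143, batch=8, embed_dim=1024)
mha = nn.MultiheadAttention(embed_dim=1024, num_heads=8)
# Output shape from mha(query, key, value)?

Input shape: (143, 8, 1024)
Output shape: (143, 8, 1024)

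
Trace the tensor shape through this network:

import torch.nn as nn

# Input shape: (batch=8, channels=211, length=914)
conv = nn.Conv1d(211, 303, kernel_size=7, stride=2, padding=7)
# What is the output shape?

Input shape: (8, 211, 914)
Output shape: (8, 303, 461)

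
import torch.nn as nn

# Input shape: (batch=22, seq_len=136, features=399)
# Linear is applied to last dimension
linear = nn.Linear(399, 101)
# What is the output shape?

Input shape: (22, 136, 399)
Output shape: (22, 136, 101)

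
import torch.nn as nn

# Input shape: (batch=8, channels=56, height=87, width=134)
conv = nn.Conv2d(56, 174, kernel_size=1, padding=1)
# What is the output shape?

Input shape: (8, 56, 87, 134)
Output shape: (8, 174, 89, 136)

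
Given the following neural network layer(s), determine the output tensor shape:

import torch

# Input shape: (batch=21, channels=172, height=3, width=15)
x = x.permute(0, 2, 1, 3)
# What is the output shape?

Input shape: (21, 172, 3, 15)
Output shape: (21, 3, 172, 15)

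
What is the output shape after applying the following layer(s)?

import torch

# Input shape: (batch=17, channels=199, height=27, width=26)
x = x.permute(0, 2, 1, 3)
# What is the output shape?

Input shape: (17, 199, 27, 26)
Output shape: (17, 27, 199, 26)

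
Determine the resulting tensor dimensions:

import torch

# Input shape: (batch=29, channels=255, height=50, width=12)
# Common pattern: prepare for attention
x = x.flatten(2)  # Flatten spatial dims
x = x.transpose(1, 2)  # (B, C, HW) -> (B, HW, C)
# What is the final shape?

Input shape: (29, 255, 50, 12)
  -> after flatten(2): (29, 255, 600)
Output shape: (29, 600, 255)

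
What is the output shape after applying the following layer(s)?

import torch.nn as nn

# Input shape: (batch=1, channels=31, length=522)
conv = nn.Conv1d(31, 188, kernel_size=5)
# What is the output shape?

Input shape: (1, 31, 522)
Output shape: (1, 188, 518)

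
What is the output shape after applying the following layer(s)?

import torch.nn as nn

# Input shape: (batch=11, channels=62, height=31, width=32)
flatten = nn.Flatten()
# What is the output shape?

Input shape: (11, 62, 31, 32)
Output shape: (11, 61504)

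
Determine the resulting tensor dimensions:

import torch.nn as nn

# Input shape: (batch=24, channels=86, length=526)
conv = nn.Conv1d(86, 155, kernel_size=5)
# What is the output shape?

Input shape: (24, 86, 526)
Output shape: (24, 155, 522)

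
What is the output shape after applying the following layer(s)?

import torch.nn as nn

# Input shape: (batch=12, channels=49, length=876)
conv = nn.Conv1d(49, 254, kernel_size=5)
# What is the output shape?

Input shape: (12, 49, 876)
Output shape: (12, 254, 872)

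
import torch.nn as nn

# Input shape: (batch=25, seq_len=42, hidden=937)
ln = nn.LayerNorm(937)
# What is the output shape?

Input shape: (25, 42, 937)
Output shape: (25, 42, 937)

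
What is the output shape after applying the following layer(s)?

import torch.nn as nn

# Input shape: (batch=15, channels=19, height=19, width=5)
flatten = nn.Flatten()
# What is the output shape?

Input shape: (15, 19, 19, 5)
Output shape: (15, 1805)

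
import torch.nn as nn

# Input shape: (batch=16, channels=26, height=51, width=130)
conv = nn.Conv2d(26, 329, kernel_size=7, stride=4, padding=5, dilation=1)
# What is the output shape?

Input shape: (16, 26, 51, 130)
Output shape: (16, 329, 14, 34)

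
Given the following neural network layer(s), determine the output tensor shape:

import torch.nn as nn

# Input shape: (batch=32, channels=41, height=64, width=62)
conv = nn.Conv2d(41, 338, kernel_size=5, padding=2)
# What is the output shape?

Input shape: (32, 41, 64, 62)
Output shape: (32, 338, 64, 62)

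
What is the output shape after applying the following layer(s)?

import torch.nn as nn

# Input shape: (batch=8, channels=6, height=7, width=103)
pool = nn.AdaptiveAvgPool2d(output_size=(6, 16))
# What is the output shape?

Input shape: (8, 6, 7, 103)
Output shape: (8, 6, 6, 16)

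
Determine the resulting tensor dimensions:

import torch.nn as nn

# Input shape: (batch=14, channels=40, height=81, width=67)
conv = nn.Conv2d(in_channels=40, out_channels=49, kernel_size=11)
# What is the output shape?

Input shape: (14, 40, 81, 67)
Output shape: (14, 49, 71, 57)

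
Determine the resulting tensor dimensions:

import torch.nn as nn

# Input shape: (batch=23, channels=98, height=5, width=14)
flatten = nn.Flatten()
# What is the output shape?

Input shape: (23, 98, 5, 14)
Output shape: (23, 6860)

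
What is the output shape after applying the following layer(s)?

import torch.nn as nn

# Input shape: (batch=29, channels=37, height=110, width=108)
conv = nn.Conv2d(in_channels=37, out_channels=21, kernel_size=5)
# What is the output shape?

Input shape: (29, 37, 110, 108)
Output shape: (29, 21, 106, 104)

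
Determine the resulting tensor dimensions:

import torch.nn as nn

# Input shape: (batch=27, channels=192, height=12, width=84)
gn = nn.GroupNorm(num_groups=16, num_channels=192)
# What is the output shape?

Input shape: (27, 192, 12, 84)
Output shape: (27, 192, 12, 84)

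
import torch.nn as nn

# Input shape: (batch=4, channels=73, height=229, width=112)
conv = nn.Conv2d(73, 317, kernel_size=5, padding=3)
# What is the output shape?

Input shape: (4, 73, 229, 112)
Output shape: (4, 317, 231, 114)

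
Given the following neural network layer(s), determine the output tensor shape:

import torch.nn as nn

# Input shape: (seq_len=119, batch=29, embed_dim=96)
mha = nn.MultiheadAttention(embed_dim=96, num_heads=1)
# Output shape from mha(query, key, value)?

Input shape: (119, 29, 96)
Output shape: (119, 29, 96)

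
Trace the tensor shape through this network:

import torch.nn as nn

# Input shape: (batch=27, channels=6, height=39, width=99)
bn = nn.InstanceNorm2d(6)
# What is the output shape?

Input shape: (27, 6, 39, 99)
Output shape: (27, 6, 39, 99)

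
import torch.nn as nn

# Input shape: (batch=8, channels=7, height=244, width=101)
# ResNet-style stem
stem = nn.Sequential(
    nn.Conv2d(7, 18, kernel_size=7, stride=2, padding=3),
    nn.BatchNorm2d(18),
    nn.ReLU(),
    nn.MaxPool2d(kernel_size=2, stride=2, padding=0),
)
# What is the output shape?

Input shape: (8, 7, 244, 101)
  -> after Conv2d 7x7 stride=2: (8, 18, 122, 51)
Output shape: (8, 18, 61, 25)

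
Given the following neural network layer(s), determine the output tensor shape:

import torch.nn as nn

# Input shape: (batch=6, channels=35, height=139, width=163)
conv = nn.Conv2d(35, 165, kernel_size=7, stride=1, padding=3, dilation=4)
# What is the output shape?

Input shape: (6, 35, 139, 163)
Output shape: (6, 165, 121, 145)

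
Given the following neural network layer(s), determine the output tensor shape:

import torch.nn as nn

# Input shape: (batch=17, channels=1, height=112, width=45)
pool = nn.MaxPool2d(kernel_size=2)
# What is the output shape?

Input shape: (17, 1, 112, 45)
Output shape: (17, 1, 56, 22)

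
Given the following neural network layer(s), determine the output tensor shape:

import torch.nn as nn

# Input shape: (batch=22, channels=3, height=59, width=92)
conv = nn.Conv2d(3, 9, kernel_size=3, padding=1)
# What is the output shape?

Input shape: (22, 3, 59, 92)
Output shape: (22, 9, 59, 92)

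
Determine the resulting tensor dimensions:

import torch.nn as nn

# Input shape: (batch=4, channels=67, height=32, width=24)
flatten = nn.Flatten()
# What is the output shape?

Input shape: (4, 67, 32, 24)
Output shape: (4, 51456)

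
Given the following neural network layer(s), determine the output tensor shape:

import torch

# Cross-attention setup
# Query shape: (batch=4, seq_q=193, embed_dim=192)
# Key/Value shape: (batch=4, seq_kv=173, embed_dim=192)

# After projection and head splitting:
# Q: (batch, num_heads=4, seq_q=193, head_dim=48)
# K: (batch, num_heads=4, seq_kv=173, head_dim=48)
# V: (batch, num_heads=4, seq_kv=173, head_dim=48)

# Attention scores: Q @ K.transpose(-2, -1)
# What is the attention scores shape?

Input shape: (4, 193, 192)
Output shape: (4, 4, 193, 173)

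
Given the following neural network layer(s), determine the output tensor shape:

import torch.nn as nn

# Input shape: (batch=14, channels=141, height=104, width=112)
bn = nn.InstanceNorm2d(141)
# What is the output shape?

Input shape: (14, 141, 104, 112)
Output shape: (14, 141, 104, 112)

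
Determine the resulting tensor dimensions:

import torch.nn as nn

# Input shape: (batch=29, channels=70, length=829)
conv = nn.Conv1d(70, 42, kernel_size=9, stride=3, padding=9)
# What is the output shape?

Input shape: (29, 70, 829)
Output shape: (29, 42, 280)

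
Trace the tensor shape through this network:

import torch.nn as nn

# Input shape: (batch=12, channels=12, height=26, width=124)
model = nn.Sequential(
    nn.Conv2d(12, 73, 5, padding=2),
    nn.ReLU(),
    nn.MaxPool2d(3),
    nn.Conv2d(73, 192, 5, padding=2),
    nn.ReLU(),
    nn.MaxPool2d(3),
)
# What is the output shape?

Input shape: (12, 12, 26, 124)
  -> after first Conv2d: (12, 73, 26, 124)
  -> after first MaxPool2d: (12, 73, 8, 41)
  -> after second Conv2d: (12, 192, 8, 41)
Output shape: (12, 192, 2, 13)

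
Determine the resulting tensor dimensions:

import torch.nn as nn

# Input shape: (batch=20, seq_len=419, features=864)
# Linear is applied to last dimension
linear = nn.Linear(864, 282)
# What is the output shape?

Input shape: (20, 419, 864)
Output shape: (20, 419, 282)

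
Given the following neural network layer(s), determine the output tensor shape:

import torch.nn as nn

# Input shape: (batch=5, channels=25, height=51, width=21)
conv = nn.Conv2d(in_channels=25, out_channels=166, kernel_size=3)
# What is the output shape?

Input shape: (5, 25, 51, 21)
Output shape: (5, 166, 49, 19)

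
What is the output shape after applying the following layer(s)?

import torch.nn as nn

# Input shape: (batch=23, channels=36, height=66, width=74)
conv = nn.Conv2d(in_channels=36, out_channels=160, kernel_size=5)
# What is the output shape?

Input shape: (23, 36, 66, 74)
Output shape: (23, 160, 62, 70)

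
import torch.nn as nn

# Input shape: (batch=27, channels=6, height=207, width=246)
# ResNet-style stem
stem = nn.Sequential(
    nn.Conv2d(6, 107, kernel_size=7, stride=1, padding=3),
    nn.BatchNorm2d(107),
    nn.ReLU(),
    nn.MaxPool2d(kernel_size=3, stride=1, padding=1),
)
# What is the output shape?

Input shape: (27, 6, 207, 246)
  -> after Conv2d 7x7 stride=1: (27, 107, 207, 246)
Output shape: (27, 107, 207, 246)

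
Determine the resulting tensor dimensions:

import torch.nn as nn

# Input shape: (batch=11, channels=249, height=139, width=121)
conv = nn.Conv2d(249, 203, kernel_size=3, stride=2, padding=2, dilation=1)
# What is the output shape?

Input shape: (11, 249, 139, 121)
Output shape: (11, 203, 71, 62)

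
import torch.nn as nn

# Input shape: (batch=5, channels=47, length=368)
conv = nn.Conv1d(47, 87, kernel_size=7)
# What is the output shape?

Input shape: (5, 47, 368)
Output shape: (5, 87, 362)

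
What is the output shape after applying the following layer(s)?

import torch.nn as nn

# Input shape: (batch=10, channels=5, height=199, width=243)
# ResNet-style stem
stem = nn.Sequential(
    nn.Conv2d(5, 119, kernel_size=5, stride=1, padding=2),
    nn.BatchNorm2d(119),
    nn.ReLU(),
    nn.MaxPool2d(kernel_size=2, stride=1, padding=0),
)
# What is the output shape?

Input shape: (10, 5, 199, 243)
  -> after Conv2d 5x5 stride=1: (10, 119, 199, 243)
Output shape: (10, 119, 198, 242)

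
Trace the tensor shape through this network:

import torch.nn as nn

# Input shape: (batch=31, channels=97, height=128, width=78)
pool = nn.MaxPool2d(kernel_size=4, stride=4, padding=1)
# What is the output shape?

Input shape: (31, 97, 128, 78)
Output shape: (31, 97, 32, 20)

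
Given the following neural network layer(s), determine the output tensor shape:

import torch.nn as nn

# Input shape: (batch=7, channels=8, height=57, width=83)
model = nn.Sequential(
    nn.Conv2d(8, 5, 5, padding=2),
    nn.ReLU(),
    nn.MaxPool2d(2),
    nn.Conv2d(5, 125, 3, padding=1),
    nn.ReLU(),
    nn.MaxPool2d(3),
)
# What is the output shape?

Input shape: (7, 8, 57, 83)
  -> after first Conv2d: (7, 5, 57, 83)
  -> after first MaxPool2d: (7, 5, 28, 41)
  -> after second Conv2d: (7, 125, 28, 41)
Output shape: (7, 125, 9, 13)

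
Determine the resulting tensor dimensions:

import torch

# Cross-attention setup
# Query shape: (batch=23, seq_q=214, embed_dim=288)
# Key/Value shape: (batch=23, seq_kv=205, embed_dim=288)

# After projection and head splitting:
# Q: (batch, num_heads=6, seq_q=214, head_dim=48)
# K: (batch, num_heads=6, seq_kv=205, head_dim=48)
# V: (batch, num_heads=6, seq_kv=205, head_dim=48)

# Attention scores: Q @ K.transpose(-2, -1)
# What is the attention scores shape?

Input shape: (23, 214, 288)
Output shape: (23, 6, 214, 205)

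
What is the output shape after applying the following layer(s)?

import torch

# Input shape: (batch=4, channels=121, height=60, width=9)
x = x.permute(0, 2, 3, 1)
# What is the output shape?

Input shape: (4, 121, 60, 9)
Output shape: (4, 60, 9, 121)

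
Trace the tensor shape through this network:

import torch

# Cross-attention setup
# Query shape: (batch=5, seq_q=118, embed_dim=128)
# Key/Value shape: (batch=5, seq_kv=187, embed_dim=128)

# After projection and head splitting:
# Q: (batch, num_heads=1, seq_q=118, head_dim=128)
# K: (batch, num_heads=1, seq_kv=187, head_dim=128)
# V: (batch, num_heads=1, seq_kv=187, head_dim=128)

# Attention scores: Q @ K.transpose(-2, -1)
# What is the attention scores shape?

Input shape: (5, 118, 128)
Output shape: (5, 1, 118, 187)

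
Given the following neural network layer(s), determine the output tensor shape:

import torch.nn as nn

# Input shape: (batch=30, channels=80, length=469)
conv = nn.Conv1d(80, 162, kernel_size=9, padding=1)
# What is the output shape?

Input shape: (30, 80, 469)
Output shape: (30, 162, 463)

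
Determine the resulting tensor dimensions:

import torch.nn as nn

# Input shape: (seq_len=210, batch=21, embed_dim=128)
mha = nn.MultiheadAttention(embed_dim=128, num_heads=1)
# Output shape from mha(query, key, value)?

Input shape: (210, 21, 128)
Output shape: (210, 21, 128)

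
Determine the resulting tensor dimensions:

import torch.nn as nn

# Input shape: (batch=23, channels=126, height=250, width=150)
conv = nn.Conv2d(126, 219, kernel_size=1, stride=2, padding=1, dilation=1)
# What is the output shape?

Input shape: (23, 126, 250, 150)
Output shape: (23, 219, 126, 76)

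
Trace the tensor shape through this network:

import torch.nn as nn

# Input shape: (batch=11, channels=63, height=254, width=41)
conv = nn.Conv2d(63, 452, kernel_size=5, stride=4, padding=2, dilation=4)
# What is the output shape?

Input shape: (11, 63, 254, 41)
Output shape: (11, 452, 61, 8)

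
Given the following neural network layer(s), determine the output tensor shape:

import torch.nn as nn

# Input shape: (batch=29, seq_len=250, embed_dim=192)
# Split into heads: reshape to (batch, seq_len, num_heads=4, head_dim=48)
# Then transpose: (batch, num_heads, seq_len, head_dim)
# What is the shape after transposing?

Input shape: (29, 250, 192)
  -> after reshape: (29, 250, 4, 48)
Output shape: (29, 4, 250, 48)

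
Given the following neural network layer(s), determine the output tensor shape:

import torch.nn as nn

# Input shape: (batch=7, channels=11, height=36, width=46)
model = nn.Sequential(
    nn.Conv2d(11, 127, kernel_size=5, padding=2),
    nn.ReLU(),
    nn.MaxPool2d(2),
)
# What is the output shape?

Input shape: (7, 11, 36, 46)
  -> after Conv2d: (7, 127, 36, 46)
  -> after ReLU: (7, 127, 36, 46)
Output shape: (7, 127, 18, 23)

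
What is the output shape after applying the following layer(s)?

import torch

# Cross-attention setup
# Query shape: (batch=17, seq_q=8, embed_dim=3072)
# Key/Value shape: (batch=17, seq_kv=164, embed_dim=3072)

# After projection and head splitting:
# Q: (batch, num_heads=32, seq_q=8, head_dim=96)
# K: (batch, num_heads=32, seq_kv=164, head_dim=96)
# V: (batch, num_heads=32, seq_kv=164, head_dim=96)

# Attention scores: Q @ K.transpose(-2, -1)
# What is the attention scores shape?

Input shape: (17, 8, 3072)
Output shape: (17, 32, 8, 164)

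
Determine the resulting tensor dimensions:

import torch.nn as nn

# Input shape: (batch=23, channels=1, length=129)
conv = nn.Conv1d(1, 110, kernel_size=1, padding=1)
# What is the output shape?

Input shape: (23, 1, 129)
Output shape: (23, 110, 131)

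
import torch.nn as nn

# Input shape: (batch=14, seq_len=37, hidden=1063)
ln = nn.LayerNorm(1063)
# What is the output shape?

Input shape: (14, 37, 1063)
Output shape: (14, 37, 1063)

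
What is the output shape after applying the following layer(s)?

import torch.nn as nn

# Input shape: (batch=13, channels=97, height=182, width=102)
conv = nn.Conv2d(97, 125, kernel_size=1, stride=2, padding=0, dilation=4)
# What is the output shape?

Input shape: (13, 97, 182, 102)
Output shape: (13, 125, 91, 51)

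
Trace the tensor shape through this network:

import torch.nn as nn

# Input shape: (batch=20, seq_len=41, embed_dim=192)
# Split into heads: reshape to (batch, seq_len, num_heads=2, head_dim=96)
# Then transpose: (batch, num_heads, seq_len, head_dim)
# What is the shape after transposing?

Input shape: (20, 41, 192)
  -> after reshape: (20, 41, 2, 96)
Output shape: (20, 2, 41, 96)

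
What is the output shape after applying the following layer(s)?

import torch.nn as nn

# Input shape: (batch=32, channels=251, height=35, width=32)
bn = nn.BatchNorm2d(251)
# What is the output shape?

Input shape: (32, 251, 35, 32)
Output shape: (32, 251, 35, 32)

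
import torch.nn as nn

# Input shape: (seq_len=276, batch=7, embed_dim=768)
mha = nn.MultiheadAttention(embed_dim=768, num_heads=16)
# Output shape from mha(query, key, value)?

Input shape: (276, 7, 768)
Output shape: (276, 7, 768)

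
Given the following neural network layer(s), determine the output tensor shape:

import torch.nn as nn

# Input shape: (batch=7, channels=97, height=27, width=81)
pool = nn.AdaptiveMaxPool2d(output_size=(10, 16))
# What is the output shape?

Input shape: (7, 97, 27, 81)
Output shape: (7, 97, 10, 16)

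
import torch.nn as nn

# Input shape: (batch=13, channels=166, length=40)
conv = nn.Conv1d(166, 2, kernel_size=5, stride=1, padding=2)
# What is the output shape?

Input shape: (13, 166, 40)
Output shape: (13, 2, 40)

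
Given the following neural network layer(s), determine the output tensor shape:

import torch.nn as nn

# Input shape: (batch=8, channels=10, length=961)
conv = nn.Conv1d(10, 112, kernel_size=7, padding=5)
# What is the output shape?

Input shape: (8, 10, 961)
Output shape: (8, 112, 965)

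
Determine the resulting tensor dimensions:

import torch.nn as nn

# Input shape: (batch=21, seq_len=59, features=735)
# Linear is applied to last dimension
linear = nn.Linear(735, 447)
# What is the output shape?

Input shape: (21, 59, 735)
Output shape: (21, 59, 447)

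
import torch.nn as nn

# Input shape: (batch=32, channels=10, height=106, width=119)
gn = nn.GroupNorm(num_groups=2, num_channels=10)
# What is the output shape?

Input shape: (32, 10, 106, 119)
Output shape: (32, 10, 106, 119)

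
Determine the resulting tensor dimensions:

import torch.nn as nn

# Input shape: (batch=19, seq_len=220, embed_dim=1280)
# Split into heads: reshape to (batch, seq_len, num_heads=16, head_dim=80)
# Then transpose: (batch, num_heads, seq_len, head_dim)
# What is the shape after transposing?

Input shape: (19, 220, 1280)
  -> after reshape: (19, 220, 16, 80)
Output shape: (19, 16, 220, 80)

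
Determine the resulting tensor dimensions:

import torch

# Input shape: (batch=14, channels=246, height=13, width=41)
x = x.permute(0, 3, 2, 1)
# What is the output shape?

Input shape: (14, 246, 13, 41)
Output shape: (14, 41, 13, 246)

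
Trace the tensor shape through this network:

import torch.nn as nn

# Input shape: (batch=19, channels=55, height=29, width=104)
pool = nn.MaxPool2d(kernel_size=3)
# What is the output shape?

Input shape: (19, 55, 29, 104)
Output shape: (19, 55, 9, 34)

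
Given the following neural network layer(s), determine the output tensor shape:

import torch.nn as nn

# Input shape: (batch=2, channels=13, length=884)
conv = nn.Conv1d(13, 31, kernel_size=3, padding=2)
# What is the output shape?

Input shape: (2, 13, 884)
Output shape: (2, 31, 886)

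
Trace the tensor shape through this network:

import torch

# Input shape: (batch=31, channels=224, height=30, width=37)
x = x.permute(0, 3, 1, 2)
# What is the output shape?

Input shape: (31, 224, 30, 37)
Output shape: (31, 37, 224, 30)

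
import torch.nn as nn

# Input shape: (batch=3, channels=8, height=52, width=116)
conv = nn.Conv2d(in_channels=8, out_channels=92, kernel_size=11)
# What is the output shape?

Input shape: (3, 8, 52, 116)
Output shape: (3, 92, 42, 106)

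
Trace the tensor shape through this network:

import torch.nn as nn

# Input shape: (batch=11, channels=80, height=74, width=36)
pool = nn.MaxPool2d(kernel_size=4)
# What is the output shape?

Input shape: (11, 80, 74, 36)
Output shape: (11, 80, 18, 9)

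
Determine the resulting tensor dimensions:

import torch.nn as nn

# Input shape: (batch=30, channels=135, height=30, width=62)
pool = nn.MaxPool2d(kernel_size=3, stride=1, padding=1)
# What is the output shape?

Input shape: (30, 135, 30, 62)
Output shape: (30, 135, 30, 62)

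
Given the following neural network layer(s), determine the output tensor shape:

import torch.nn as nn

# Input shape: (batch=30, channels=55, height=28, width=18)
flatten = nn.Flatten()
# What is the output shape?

Input shape: (30, 55, 28, 18)
Output shape: (30, 27720)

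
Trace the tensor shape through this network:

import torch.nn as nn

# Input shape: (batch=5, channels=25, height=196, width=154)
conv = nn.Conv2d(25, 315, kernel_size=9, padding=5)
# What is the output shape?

Input shape: (5, 25, 196, 154)
Output shape: (5, 315, 198, 156)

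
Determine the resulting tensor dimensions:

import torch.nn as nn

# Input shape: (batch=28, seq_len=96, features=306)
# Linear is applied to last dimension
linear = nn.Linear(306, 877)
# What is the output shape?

Input shape: (28, 96, 306)
Output shape: (28, 96, 877)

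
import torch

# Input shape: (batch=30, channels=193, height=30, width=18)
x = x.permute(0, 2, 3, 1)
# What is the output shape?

Input shape: (30, 193, 30, 18)
Output shape: (30, 30, 18, 193)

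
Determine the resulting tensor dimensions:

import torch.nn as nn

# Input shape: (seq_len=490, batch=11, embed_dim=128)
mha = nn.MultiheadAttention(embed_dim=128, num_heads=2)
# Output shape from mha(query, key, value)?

Input shape: (490, 11, 128)
Output shape: (490, 11, 128)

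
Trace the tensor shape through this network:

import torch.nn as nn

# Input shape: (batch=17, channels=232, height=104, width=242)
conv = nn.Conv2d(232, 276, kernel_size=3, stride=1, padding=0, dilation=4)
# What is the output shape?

Input shape: (17, 232, 104, 242)
Output shape: (17, 276, 96, 234)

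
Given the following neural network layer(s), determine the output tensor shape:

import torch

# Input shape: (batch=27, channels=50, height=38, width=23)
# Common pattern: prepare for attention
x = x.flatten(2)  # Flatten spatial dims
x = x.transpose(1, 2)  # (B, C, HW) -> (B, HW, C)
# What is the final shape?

Input shape: (27, 50, 38, 23)
  -> after flatten(2): (27, 50, 874)
Output shape: (27, 874, 50)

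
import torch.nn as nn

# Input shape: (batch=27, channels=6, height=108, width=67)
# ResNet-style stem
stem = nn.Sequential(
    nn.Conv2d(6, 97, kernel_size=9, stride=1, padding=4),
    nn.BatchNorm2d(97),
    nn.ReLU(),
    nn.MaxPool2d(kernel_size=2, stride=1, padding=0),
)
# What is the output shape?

Input shape: (27, 6, 108, 67)
  -> after Conv2d 9x9 stride=1: (27, 97, 108, 67)
Output shape: (27, 97, 107, 66)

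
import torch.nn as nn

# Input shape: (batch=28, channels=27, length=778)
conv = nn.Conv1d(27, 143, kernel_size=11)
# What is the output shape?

Input shape: (28, 27, 778)
Output shape: (28, 143, 768)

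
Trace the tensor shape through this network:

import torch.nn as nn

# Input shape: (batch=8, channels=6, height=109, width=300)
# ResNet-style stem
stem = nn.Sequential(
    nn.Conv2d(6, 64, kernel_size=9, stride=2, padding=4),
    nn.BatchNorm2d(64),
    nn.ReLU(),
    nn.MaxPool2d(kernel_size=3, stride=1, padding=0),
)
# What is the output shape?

Input shape: (8, 6, 109, 300)
  -> after Conv2d 9x9 stride=2: (8, 64, 55, 150)
Output shape: (8, 64, 53, 148)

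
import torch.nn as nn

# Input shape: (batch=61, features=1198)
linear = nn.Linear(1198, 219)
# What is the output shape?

Input shape: (61, 1198)
Output shape: (61, 219)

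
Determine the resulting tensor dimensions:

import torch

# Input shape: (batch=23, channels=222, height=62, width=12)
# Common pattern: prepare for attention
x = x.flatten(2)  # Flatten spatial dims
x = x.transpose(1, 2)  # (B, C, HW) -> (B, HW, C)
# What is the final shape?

Input shape: (23, 222, 62, 12)
  -> after flatten(2): (23, 222, 744)
Output shape: (23, 744, 222)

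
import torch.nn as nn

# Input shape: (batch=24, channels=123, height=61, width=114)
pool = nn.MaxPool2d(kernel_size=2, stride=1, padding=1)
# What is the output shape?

Input shape: (24, 123, 61, 114)
Output shape: (24, 123, 62, 115)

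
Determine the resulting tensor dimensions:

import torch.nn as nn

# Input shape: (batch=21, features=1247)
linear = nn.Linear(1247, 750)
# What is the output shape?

Input shape: (21, 1247)
Output shape: (21, 750)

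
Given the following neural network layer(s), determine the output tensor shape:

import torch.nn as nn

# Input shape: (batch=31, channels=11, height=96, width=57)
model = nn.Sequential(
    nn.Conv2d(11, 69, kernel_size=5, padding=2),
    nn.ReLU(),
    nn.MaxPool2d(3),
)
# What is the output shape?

Input shape: (31, 11, 96, 57)
  -> after Conv2d: (31, 69, 96, 57)
  -> after ReLU: (31, 69, 96, 57)
Output shape: (31, 69, 32, 19)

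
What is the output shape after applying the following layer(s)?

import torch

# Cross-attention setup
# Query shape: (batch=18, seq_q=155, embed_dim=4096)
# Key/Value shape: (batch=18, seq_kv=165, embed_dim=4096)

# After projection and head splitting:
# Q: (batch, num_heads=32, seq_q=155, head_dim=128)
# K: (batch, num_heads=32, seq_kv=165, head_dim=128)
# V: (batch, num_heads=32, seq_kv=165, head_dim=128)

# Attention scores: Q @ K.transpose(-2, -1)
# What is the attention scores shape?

Input shape: (18, 155, 4096)
Output shape: (18, 32, 155, 165)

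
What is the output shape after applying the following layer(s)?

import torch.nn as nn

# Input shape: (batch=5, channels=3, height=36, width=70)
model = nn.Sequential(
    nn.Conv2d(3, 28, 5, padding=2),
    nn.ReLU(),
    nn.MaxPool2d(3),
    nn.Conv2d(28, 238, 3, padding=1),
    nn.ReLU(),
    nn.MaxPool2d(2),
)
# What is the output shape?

Input shape: (5, 3, 36, 70)
  -> after first Conv2d: (5, 28, 36, 70)
  -> after first MaxPool2d: (5, 28, 12, 23)
  -> after second Conv2d: (5, 238, 12, 23)
Output shape: (5, 238, 6, 11)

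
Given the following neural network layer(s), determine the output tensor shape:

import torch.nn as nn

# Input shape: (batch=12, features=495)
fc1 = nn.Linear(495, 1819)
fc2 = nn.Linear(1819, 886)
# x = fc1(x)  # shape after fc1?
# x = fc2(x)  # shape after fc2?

Input shape: (12, 495)
  -> after fc1: (12, 1819)
Output shape: (12, 886)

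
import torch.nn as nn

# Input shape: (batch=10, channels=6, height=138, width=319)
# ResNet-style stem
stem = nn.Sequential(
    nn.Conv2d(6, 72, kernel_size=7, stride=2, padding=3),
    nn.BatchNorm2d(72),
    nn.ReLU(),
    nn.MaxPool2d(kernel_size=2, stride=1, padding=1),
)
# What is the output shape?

Input shape: (10, 6, 138, 319)
  -> after Conv2d 7x7 stride=2: (10, 72, 69, 160)
Output shape: (10, 72, 70, 161)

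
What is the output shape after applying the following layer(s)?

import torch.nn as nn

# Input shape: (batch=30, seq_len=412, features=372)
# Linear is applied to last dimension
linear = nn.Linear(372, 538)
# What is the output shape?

Input shape: (30, 412, 372)
Output shape: (30, 412, 538)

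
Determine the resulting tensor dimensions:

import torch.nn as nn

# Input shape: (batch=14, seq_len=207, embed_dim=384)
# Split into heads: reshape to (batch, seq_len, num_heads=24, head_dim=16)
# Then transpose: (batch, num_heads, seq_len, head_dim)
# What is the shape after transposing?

Input shape: (14, 207, 384)
  -> after reshape: (14, 207, 24, 16)
Output shape: (14, 24, 207, 16)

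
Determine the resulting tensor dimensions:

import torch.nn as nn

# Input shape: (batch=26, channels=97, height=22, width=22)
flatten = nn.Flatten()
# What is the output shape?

Input shape: (26, 97, 22, 22)
Output shape: (26, 46948)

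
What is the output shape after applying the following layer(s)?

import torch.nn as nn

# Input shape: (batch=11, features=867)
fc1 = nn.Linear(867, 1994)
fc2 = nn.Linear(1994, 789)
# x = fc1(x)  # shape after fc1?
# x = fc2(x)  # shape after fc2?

Input shape: (11, 867)
  -> after fc1: (11, 1994)
Output shape: (11, 789)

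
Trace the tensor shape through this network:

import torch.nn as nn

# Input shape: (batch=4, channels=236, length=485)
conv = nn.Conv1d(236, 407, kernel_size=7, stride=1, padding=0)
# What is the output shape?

Input shape: (4, 236, 485)
Output shape: (4, 407, 479)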